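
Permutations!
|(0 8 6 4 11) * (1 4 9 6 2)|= 6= |(0 8 2 1 4 11)(6 9)|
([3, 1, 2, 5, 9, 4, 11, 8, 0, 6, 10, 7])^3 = [4, 1, 2, 9, 11, 6, 8, 3, 5, 7, 10, 0]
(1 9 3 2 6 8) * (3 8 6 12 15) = (1 9 8)(2 12 15 3) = [0, 9, 12, 2, 4, 5, 6, 7, 1, 8, 10, 11, 15, 13, 14, 3]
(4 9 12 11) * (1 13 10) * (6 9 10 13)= [0, 6, 2, 3, 10, 5, 9, 7, 8, 12, 1, 4, 11, 13]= (13)(1 6 9 12 11 4 10)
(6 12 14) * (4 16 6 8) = [0, 1, 2, 3, 16, 5, 12, 7, 4, 9, 10, 11, 14, 13, 8, 15, 6] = (4 16 6 12 14 8)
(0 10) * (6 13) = (0 10)(6 13) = [10, 1, 2, 3, 4, 5, 13, 7, 8, 9, 0, 11, 12, 6]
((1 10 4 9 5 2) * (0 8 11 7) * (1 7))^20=((0 8 11 1 10 4 9 5 2 7))^20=(11)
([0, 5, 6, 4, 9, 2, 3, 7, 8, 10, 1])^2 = (1 2 3 9)(4 10 5 6)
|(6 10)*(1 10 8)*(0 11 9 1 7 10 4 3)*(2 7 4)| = 11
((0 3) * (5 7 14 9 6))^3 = (0 3)(5 9 7 6 14)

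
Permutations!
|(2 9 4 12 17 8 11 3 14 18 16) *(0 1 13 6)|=|(0 1 13 6)(2 9 4 12 17 8 11 3 14 18 16)|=44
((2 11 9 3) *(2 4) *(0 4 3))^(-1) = (0 9 11 2 4)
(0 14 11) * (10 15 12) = [14, 1, 2, 3, 4, 5, 6, 7, 8, 9, 15, 0, 10, 13, 11, 12] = (0 14 11)(10 15 12)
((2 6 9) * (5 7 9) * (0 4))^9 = (0 4)(2 9 7 5 6)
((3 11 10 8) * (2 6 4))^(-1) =((2 6 4)(3 11 10 8))^(-1) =(2 4 6)(3 8 10 11)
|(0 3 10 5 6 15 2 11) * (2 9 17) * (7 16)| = 10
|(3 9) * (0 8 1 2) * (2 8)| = 2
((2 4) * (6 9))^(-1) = ((2 4)(6 9))^(-1) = (2 4)(6 9)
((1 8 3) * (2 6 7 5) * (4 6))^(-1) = (1 3 8)(2 5 7 6 4)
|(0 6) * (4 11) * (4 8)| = |(0 6)(4 11 8)| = 6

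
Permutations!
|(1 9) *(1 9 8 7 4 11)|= 5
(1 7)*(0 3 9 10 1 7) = (0 3 9 10 1) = [3, 0, 2, 9, 4, 5, 6, 7, 8, 10, 1]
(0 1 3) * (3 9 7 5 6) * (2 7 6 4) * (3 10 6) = (0 1 9 3)(2 7 5 4)(6 10) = [1, 9, 7, 0, 2, 4, 10, 5, 8, 3, 6]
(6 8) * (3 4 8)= (3 4 8 6)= [0, 1, 2, 4, 8, 5, 3, 7, 6]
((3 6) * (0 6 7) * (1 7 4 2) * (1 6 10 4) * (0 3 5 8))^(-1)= ((0 10 4 2 6 5 8)(1 7 3))^(-1)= (0 8 5 6 2 4 10)(1 3 7)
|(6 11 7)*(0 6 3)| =5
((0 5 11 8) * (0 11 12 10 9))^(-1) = (0 9 10 12 5)(8 11) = ((0 5 12 10 9)(8 11))^(-1)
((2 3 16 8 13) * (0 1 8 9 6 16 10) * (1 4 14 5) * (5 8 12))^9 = (16)(0 4 14 8 13 2 3 10)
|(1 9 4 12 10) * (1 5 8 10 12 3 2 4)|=6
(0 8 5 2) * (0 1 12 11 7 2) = (0 8 5)(1 12 11 7 2) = [8, 12, 1, 3, 4, 0, 6, 2, 5, 9, 10, 7, 11]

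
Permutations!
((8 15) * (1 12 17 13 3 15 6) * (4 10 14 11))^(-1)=((1 12 17 13 3 15 8 6)(4 10 14 11))^(-1)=(1 6 8 15 3 13 17 12)(4 11 14 10)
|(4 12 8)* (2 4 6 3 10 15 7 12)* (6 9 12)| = |(2 4)(3 10 15 7 6)(8 9 12)| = 30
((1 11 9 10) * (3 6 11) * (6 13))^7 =(13)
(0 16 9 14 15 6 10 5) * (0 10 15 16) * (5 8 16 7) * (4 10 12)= (4 10 8 16 9 14 7 5 12)(6 15)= [0, 1, 2, 3, 10, 12, 15, 5, 16, 14, 8, 11, 4, 13, 7, 6, 9]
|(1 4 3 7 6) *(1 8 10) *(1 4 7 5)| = |(1 7 6 8 10 4 3 5)| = 8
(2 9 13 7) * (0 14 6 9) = (0 14 6 9 13 7 2) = [14, 1, 0, 3, 4, 5, 9, 2, 8, 13, 10, 11, 12, 7, 6]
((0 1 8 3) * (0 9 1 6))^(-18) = ((0 6)(1 8 3 9))^(-18) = (1 3)(8 9)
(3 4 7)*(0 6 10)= (0 6 10)(3 4 7)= [6, 1, 2, 4, 7, 5, 10, 3, 8, 9, 0]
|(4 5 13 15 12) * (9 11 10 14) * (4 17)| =12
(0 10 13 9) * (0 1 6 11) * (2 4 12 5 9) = (0 10 13 2 4 12 5 9 1 6 11) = [10, 6, 4, 3, 12, 9, 11, 7, 8, 1, 13, 0, 5, 2]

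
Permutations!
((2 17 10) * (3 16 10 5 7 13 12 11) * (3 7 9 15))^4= ((2 17 5 9 15 3 16 10)(7 13 12 11))^4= (2 15)(3 17)(5 16)(9 10)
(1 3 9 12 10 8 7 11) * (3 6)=(1 6 3 9 12 10 8 7 11)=[0, 6, 2, 9, 4, 5, 3, 11, 7, 12, 8, 1, 10]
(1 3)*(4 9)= (1 3)(4 9)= [0, 3, 2, 1, 9, 5, 6, 7, 8, 4]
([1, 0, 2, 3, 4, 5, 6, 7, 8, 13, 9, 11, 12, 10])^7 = (0 1)(9 13 10)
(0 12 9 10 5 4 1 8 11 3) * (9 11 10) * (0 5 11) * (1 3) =(0 12)(1 8 10 11)(3 5 4) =[12, 8, 2, 5, 3, 4, 6, 7, 10, 9, 11, 1, 0]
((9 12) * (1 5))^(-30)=(12)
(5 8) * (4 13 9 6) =(4 13 9 6)(5 8) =[0, 1, 2, 3, 13, 8, 4, 7, 5, 6, 10, 11, 12, 9]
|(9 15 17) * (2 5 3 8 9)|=7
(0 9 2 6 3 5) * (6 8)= (0 9 2 8 6 3 5)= [9, 1, 8, 5, 4, 0, 3, 7, 6, 2]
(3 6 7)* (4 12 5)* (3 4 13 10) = (3 6 7 4 12 5 13 10) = [0, 1, 2, 6, 12, 13, 7, 4, 8, 9, 3, 11, 5, 10]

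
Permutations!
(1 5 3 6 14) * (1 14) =(14)(1 5 3 6) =[0, 5, 2, 6, 4, 3, 1, 7, 8, 9, 10, 11, 12, 13, 14]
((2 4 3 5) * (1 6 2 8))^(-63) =((1 6 2 4 3 5 8))^(-63) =(8)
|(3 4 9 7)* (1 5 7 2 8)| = 8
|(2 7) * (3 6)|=2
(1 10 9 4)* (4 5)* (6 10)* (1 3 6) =(3 6 10 9 5 4) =[0, 1, 2, 6, 3, 4, 10, 7, 8, 5, 9]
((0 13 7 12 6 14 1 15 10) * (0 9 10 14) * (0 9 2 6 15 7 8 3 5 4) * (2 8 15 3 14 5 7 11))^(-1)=(0 4 5 15 13)(1 14 8 10 9 6 2 11)(3 12 7)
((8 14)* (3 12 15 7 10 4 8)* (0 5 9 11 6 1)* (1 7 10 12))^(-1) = (0 1 3 14 8 4 10 15 12 7 6 11 9 5)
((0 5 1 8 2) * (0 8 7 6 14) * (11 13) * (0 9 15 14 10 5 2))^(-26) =((0 2 8)(1 7 6 10 5)(9 15 14)(11 13))^(-26) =(0 2 8)(1 5 10 6 7)(9 15 14)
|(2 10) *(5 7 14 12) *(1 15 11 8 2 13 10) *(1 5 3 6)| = |(1 15 11 8 2 5 7 14 12 3 6)(10 13)| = 22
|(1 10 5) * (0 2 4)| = |(0 2 4)(1 10 5)| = 3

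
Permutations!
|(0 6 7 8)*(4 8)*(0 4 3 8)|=|(0 6 7 3 8 4)|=6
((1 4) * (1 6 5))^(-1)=(1 5 6 4)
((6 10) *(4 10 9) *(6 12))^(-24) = (4 10 12 6 9)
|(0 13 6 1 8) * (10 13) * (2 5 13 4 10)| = |(0 2 5 13 6 1 8)(4 10)| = 14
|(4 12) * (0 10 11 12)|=5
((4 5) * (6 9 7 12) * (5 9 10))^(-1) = ((4 9 7 12 6 10 5))^(-1) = (4 5 10 6 12 7 9)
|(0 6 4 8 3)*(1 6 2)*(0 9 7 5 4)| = 12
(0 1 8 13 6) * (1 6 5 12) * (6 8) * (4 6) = (0 8 13 5 12 1 4 6) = [8, 4, 2, 3, 6, 12, 0, 7, 13, 9, 10, 11, 1, 5]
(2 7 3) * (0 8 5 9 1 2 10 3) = [8, 2, 7, 10, 4, 9, 6, 0, 5, 1, 3] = (0 8 5 9 1 2 7)(3 10)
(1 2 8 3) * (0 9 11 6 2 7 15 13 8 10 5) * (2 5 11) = (0 9 2 10 11 6 5)(1 7 15 13 8 3) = [9, 7, 10, 1, 4, 0, 5, 15, 3, 2, 11, 6, 12, 8, 14, 13]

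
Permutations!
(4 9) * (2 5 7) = (2 5 7)(4 9) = [0, 1, 5, 3, 9, 7, 6, 2, 8, 4]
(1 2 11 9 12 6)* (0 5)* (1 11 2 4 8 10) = (0 5)(1 4 8 10)(6 11 9 12) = [5, 4, 2, 3, 8, 0, 11, 7, 10, 12, 1, 9, 6]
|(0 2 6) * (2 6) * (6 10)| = |(0 10 6)| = 3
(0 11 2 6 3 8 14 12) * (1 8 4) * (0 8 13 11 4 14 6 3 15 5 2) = (0 4 1 13 11)(2 3 14 12 8 6 15 5) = [4, 13, 3, 14, 1, 2, 15, 7, 6, 9, 10, 0, 8, 11, 12, 5]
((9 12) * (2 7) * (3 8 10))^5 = ((2 7)(3 8 10)(9 12))^5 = (2 7)(3 10 8)(9 12)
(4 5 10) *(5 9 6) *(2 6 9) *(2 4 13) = (2 6 5 10 13) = [0, 1, 6, 3, 4, 10, 5, 7, 8, 9, 13, 11, 12, 2]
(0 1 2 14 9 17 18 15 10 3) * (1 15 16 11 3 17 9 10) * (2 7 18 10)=(0 15 1 7 18 16 11 3)(2 14)(10 17)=[15, 7, 14, 0, 4, 5, 6, 18, 8, 9, 17, 3, 12, 13, 2, 1, 11, 10, 16]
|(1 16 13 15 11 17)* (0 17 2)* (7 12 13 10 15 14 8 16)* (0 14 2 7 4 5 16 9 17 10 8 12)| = 140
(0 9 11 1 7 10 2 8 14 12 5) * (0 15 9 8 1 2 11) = (0 8 14 12 5 15 9)(1 7 10 11 2) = [8, 7, 1, 3, 4, 15, 6, 10, 14, 0, 11, 2, 5, 13, 12, 9]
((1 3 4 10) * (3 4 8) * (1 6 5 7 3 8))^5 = (1 7 6 4 3 5 10)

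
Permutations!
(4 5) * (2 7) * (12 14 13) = [0, 1, 7, 3, 5, 4, 6, 2, 8, 9, 10, 11, 14, 12, 13] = (2 7)(4 5)(12 14 13)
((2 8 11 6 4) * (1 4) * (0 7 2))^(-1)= ((0 7 2 8 11 6 1 4))^(-1)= (0 4 1 6 11 8 2 7)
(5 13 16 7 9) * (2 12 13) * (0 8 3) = (0 8 3)(2 12 13 16 7 9 5) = [8, 1, 12, 0, 4, 2, 6, 9, 3, 5, 10, 11, 13, 16, 14, 15, 7]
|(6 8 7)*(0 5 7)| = |(0 5 7 6 8)| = 5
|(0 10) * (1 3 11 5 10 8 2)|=|(0 8 2 1 3 11 5 10)|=8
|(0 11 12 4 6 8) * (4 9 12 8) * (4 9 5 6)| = 12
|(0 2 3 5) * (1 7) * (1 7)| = |(7)(0 2 3 5)| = 4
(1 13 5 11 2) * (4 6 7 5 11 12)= (1 13 11 2)(4 6 7 5 12)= [0, 13, 1, 3, 6, 12, 7, 5, 8, 9, 10, 2, 4, 11]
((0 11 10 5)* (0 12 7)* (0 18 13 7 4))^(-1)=((0 11 10 5 12 4)(7 18 13))^(-1)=(0 4 12 5 10 11)(7 13 18)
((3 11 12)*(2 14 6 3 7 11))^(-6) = (2 6)(3 14)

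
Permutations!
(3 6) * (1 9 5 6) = (1 9 5 6 3) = [0, 9, 2, 1, 4, 6, 3, 7, 8, 5]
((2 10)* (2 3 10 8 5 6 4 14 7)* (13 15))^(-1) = ((2 8 5 6 4 14 7)(3 10)(13 15))^(-1) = (2 7 14 4 6 5 8)(3 10)(13 15)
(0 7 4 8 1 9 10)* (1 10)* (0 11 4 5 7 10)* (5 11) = (0 10 5 7 11 4 8)(1 9) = [10, 9, 2, 3, 8, 7, 6, 11, 0, 1, 5, 4]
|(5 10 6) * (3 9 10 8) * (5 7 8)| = |(3 9 10 6 7 8)| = 6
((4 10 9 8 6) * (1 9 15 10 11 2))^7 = ((1 9 8 6 4 11 2)(10 15))^7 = (10 15)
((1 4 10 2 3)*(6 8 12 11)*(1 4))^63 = (2 10 4 3)(6 11 12 8)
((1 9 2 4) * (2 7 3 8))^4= ((1 9 7 3 8 2 4))^4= (1 8 9 2 7 4 3)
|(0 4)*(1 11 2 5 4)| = 6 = |(0 1 11 2 5 4)|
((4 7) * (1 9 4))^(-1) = (1 7 4 9)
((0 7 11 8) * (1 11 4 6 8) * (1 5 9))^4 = (11)(0 8 6 4 7)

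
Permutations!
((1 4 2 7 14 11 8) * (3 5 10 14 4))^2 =(1 5 14 8 3 10 11)(2 4 7)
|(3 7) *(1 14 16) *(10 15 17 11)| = 12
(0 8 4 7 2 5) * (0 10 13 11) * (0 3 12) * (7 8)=[7, 1, 5, 12, 8, 10, 6, 2, 4, 9, 13, 3, 0, 11]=(0 7 2 5 10 13 11 3 12)(4 8)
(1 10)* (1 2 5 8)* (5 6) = (1 10 2 6 5 8) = [0, 10, 6, 3, 4, 8, 5, 7, 1, 9, 2]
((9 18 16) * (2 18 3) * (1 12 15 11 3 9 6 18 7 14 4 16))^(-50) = ((1 12 15 11 3 2 7 14 4 16 6 18))^(-50) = (1 6 4 7 3 15)(2 11 12 18 16 14)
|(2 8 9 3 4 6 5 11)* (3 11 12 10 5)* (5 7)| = 12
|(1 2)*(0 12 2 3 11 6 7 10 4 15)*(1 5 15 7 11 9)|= |(0 12 2 5 15)(1 3 9)(4 7 10)(6 11)|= 30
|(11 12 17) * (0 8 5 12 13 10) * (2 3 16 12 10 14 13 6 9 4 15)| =20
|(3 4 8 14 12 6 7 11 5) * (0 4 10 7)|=|(0 4 8 14 12 6)(3 10 7 11 5)|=30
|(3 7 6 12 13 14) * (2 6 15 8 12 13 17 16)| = 11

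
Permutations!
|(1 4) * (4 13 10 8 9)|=|(1 13 10 8 9 4)|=6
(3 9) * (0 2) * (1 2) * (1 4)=(0 4 1 2)(3 9)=[4, 2, 0, 9, 1, 5, 6, 7, 8, 3]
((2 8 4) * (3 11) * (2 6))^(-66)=(11)(2 4)(6 8)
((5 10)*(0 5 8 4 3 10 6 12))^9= (0 5 6 12)(3 10 8 4)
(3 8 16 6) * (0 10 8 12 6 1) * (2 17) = (0 10 8 16 1)(2 17)(3 12 6) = [10, 0, 17, 12, 4, 5, 3, 7, 16, 9, 8, 11, 6, 13, 14, 15, 1, 2]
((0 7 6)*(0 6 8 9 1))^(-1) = ((0 7 8 9 1))^(-1) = (0 1 9 8 7)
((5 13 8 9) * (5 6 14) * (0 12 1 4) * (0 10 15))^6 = ((0 12 1 4 10 15)(5 13 8 9 6 14))^6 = (15)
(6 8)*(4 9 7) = (4 9 7)(6 8) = [0, 1, 2, 3, 9, 5, 8, 4, 6, 7]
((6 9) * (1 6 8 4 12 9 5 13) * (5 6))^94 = ((1 5 13)(4 12 9 8))^94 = (1 5 13)(4 9)(8 12)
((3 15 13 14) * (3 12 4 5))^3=(3 14 5 13 4 15 12)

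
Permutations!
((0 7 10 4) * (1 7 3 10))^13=(0 3 10 4)(1 7)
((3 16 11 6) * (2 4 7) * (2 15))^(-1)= ((2 4 7 15)(3 16 11 6))^(-1)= (2 15 7 4)(3 6 11 16)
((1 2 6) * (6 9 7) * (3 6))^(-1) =((1 2 9 7 3 6))^(-1) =(1 6 3 7 9 2)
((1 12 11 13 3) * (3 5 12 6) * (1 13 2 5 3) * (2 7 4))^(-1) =((1 6)(2 5 12 11 7 4)(3 13))^(-1) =(1 6)(2 4 7 11 12 5)(3 13)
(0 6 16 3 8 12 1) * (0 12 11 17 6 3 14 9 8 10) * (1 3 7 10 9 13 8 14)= (0 7 10)(1 12 3 9 14 13 8 11 17 6 16)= [7, 12, 2, 9, 4, 5, 16, 10, 11, 14, 0, 17, 3, 8, 13, 15, 1, 6]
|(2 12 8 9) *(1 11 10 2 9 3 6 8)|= |(1 11 10 2 12)(3 6 8)|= 15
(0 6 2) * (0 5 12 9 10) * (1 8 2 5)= [6, 8, 1, 3, 4, 12, 5, 7, 2, 10, 0, 11, 9]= (0 6 5 12 9 10)(1 8 2)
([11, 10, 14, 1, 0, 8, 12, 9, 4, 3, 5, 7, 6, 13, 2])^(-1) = (0 4 8 5 10 1 3 9 7 11)(2 14)(6 12)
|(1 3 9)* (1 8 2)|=|(1 3 9 8 2)|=5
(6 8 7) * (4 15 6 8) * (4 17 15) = (6 17 15)(7 8) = [0, 1, 2, 3, 4, 5, 17, 8, 7, 9, 10, 11, 12, 13, 14, 6, 16, 15]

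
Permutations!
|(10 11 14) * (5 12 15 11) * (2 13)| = 6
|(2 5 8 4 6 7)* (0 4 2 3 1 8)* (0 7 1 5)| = 6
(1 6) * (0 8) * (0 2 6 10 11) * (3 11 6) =(0 8 2 3 11)(1 10 6) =[8, 10, 3, 11, 4, 5, 1, 7, 2, 9, 6, 0]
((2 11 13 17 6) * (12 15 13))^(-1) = ((2 11 12 15 13 17 6))^(-1) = (2 6 17 13 15 12 11)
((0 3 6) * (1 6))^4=((0 3 1 6))^4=(6)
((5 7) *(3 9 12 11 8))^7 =((3 9 12 11 8)(5 7))^7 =(3 12 8 9 11)(5 7)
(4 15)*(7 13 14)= [0, 1, 2, 3, 15, 5, 6, 13, 8, 9, 10, 11, 12, 14, 7, 4]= (4 15)(7 13 14)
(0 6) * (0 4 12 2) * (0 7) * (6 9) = [9, 1, 7, 3, 12, 5, 4, 0, 8, 6, 10, 11, 2] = (0 9 6 4 12 2 7)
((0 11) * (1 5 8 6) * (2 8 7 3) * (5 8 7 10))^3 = ((0 11)(1 8 6)(2 7 3)(5 10))^3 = (0 11)(5 10)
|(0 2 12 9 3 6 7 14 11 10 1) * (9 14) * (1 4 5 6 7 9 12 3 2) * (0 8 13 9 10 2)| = |(0 1 8 13 9)(2 3 7 12 14 11)(4 5 6 10)| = 60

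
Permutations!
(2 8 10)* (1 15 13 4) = (1 15 13 4)(2 8 10) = [0, 15, 8, 3, 1, 5, 6, 7, 10, 9, 2, 11, 12, 4, 14, 13]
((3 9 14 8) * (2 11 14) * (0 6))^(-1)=(0 6)(2 9 3 8 14 11)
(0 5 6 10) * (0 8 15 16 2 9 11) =(0 5 6 10 8 15 16 2 9 11) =[5, 1, 9, 3, 4, 6, 10, 7, 15, 11, 8, 0, 12, 13, 14, 16, 2]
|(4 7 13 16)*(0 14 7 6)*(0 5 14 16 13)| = 7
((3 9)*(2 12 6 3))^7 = ((2 12 6 3 9))^7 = (2 6 9 12 3)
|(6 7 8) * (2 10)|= 6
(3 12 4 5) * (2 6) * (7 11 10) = [0, 1, 6, 12, 5, 3, 2, 11, 8, 9, 7, 10, 4] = (2 6)(3 12 4 5)(7 11 10)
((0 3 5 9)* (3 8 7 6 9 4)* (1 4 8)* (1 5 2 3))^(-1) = (0 9 6 7 8 5)(1 4)(2 3)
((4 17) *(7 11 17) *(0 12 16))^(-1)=(0 16 12)(4 17 11 7)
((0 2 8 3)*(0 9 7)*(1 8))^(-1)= (0 7 9 3 8 1 2)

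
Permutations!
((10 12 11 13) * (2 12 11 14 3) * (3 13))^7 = ((2 12 14 13 10 11 3))^7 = (14)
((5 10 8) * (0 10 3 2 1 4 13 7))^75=((0 10 8 5 3 2 1 4 13 7))^75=(0 2)(1 10)(3 7)(4 8)(5 13)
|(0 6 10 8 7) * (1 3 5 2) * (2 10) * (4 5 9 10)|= |(0 6 2 1 3 9 10 8 7)(4 5)|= 18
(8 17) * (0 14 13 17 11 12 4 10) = (0 14 13 17 8 11 12 4 10) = [14, 1, 2, 3, 10, 5, 6, 7, 11, 9, 0, 12, 4, 17, 13, 15, 16, 8]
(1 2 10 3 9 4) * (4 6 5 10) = (1 2 4)(3 9 6 5 10) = [0, 2, 4, 9, 1, 10, 5, 7, 8, 6, 3]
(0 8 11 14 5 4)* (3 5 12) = (0 8 11 14 12 3 5 4) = [8, 1, 2, 5, 0, 4, 6, 7, 11, 9, 10, 14, 3, 13, 12]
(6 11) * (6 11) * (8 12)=(8 12)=[0, 1, 2, 3, 4, 5, 6, 7, 12, 9, 10, 11, 8]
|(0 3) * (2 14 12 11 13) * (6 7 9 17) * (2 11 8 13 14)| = |(0 3)(6 7 9 17)(8 13 11 14 12)| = 20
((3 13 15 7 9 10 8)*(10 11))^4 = ((3 13 15 7 9 11 10 8))^4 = (3 9)(7 8)(10 15)(11 13)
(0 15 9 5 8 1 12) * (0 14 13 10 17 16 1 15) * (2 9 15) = (1 12 14 13 10 17 16)(2 9 5 8) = [0, 12, 9, 3, 4, 8, 6, 7, 2, 5, 17, 11, 14, 10, 13, 15, 1, 16]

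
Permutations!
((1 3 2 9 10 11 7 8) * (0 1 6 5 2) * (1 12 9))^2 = ((0 12 9 10 11 7 8 6 5 2 1 3))^2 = (0 9 11 8 5 1)(2 3 12 10 7 6)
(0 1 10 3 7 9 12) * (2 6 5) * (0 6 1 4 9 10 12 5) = [4, 12, 1, 7, 9, 2, 0, 10, 8, 5, 3, 11, 6] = (0 4 9 5 2 1 12 6)(3 7 10)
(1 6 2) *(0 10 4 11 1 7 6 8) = (0 10 4 11 1 8)(2 7 6) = [10, 8, 7, 3, 11, 5, 2, 6, 0, 9, 4, 1]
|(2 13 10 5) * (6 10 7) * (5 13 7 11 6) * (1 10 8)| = |(1 10 13 11 6 8)(2 7 5)| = 6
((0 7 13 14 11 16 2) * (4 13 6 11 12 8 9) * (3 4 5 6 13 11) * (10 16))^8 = ((0 7 13 14 12 8 9 5 6 3 4 11 10 16 2))^8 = (0 6 7 3 13 4 14 11 12 10 8 16 9 2 5)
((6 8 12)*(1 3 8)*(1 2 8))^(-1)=((1 3)(2 8 12 6))^(-1)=(1 3)(2 6 12 8)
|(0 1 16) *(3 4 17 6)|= |(0 1 16)(3 4 17 6)|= 12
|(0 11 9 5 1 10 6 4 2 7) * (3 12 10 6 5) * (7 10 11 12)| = |(0 12 11 9 3 7)(1 6 4 2 10 5)| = 6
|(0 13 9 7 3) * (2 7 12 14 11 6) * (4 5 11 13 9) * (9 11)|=|(0 11 6 2 7 3)(4 5 9 12 14 13)|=6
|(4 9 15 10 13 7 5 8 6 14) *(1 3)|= |(1 3)(4 9 15 10 13 7 5 8 6 14)|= 10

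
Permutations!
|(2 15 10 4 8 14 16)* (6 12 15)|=|(2 6 12 15 10 4 8 14 16)|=9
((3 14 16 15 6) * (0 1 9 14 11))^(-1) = (0 11 3 6 15 16 14 9 1)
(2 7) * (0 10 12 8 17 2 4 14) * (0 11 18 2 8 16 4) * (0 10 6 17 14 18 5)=(0 6 17 8 14 11 5)(2 7 10 12 16 4 18)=[6, 1, 7, 3, 18, 0, 17, 10, 14, 9, 12, 5, 16, 13, 11, 15, 4, 8, 2]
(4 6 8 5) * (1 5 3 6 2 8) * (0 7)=(0 7)(1 5 4 2 8 3 6)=[7, 5, 8, 6, 2, 4, 1, 0, 3]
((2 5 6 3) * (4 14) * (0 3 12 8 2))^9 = ((0 3)(2 5 6 12 8)(4 14))^9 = (0 3)(2 8 12 6 5)(4 14)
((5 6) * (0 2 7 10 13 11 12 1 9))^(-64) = ((0 2 7 10 13 11 12 1 9)(5 6))^(-64) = (0 9 1 12 11 13 10 7 2)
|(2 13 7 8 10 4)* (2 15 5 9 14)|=10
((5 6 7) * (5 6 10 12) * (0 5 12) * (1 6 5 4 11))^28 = ((12)(0 4 11 1 6 7 5 10))^28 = (12)(0 6)(1 10)(4 7)(5 11)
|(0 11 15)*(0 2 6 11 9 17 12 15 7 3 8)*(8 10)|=|(0 9 17 12 15 2 6 11 7 3 10 8)|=12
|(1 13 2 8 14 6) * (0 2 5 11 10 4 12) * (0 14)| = |(0 2 8)(1 13 5 11 10 4 12 14 6)| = 9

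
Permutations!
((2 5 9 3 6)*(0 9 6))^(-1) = (0 3 9)(2 6 5)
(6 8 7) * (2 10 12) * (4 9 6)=(2 10 12)(4 9 6 8 7)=[0, 1, 10, 3, 9, 5, 8, 4, 7, 6, 12, 11, 2]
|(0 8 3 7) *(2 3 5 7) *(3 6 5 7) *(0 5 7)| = 10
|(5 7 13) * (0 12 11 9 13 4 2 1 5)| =5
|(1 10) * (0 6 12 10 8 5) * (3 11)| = 14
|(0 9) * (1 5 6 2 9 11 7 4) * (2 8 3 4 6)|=11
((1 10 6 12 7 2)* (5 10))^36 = ((1 5 10 6 12 7 2))^36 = (1 5 10 6 12 7 2)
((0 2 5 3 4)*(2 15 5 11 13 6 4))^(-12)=(0 13 3)(2 15 6)(4 11 5)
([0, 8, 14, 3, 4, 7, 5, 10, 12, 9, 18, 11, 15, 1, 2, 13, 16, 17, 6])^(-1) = [0, 13, 14, 3, 4, 6, 18, 5, 1, 9, 7, 11, 8, 15, 2, 12, 16, 17, 10]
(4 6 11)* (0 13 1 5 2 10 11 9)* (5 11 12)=(0 13 1 11 4 6 9)(2 10 12 5)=[13, 11, 10, 3, 6, 2, 9, 7, 8, 0, 12, 4, 5, 1]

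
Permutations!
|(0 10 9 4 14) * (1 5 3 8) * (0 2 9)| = 4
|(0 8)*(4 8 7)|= 4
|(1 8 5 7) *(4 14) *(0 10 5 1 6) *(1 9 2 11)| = |(0 10 5 7 6)(1 8 9 2 11)(4 14)| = 10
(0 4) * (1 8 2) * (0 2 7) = (0 4 2 1 8 7) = [4, 8, 1, 3, 2, 5, 6, 0, 7]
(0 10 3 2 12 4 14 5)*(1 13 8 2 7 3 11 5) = [10, 13, 12, 7, 14, 0, 6, 3, 2, 9, 11, 5, 4, 8, 1] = (0 10 11 5)(1 13 8 2 12 4 14)(3 7)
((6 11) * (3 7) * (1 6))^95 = ((1 6 11)(3 7))^95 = (1 11 6)(3 7)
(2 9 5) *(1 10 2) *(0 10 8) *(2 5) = (0 10 5 1 8)(2 9) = [10, 8, 9, 3, 4, 1, 6, 7, 0, 2, 5]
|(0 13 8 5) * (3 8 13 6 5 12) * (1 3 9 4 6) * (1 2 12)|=|(13)(0 2 12 9 4 6 5)(1 3 8)|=21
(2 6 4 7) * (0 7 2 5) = (0 7 5)(2 6 4) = [7, 1, 6, 3, 2, 0, 4, 5]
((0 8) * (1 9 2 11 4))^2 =(1 2 4 9 11)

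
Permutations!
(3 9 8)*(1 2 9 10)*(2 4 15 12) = [0, 4, 9, 10, 15, 5, 6, 7, 3, 8, 1, 11, 2, 13, 14, 12] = (1 4 15 12 2 9 8 3 10)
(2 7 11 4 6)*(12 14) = (2 7 11 4 6)(12 14) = [0, 1, 7, 3, 6, 5, 2, 11, 8, 9, 10, 4, 14, 13, 12]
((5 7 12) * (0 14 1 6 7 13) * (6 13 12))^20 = ((0 14 1 13)(5 12)(6 7))^20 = (14)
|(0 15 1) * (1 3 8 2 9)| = 7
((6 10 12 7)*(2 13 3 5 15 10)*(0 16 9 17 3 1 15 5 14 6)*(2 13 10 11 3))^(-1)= (0 7 12 10 2 17 9 16)(1 13 6 14 3 11 15)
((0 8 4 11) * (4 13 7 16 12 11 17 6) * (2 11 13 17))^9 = (0 17 4 11 8 6 2)(7 16 12 13)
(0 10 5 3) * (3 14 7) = (0 10 5 14 7 3) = [10, 1, 2, 0, 4, 14, 6, 3, 8, 9, 5, 11, 12, 13, 7]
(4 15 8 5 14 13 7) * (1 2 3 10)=(1 2 3 10)(4 15 8 5 14 13 7)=[0, 2, 3, 10, 15, 14, 6, 4, 5, 9, 1, 11, 12, 7, 13, 8]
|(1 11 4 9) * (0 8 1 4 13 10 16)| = 14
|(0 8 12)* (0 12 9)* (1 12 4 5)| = |(0 8 9)(1 12 4 5)| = 12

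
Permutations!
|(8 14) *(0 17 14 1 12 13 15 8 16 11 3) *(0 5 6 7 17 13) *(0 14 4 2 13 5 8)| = 63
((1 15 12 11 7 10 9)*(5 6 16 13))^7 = (5 13 16 6) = ((1 15 12 11 7 10 9)(5 6 16 13))^7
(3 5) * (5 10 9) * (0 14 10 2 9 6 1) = (0 14 10 6 1)(2 9 5 3) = [14, 0, 9, 2, 4, 3, 1, 7, 8, 5, 6, 11, 12, 13, 10]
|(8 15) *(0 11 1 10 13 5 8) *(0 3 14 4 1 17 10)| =|(0 11 17 10 13 5 8 15 3 14 4 1)| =12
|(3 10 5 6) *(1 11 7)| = 12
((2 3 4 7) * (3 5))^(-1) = ((2 5 3 4 7))^(-1) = (2 7 4 3 5)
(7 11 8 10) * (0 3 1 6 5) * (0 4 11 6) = [3, 0, 2, 1, 11, 4, 5, 6, 10, 9, 7, 8] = (0 3 1)(4 11 8 10 7 6 5)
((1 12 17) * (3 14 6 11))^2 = (1 17 12)(3 6)(11 14)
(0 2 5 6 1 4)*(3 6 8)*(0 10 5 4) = (0 2 4 10 5 8 3 6 1) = [2, 0, 4, 6, 10, 8, 1, 7, 3, 9, 5]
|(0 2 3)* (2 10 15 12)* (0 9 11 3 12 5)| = |(0 10 15 5)(2 12)(3 9 11)| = 12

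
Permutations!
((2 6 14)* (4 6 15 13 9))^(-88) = ((2 15 13 9 4 6 14))^(-88) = (2 9 14 13 6 15 4)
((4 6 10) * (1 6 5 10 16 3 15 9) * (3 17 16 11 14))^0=(17)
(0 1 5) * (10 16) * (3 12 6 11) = [1, 5, 2, 12, 4, 0, 11, 7, 8, 9, 16, 3, 6, 13, 14, 15, 10] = (0 1 5)(3 12 6 11)(10 16)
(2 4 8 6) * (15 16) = (2 4 8 6)(15 16) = [0, 1, 4, 3, 8, 5, 2, 7, 6, 9, 10, 11, 12, 13, 14, 16, 15]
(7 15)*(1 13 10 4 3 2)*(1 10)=(1 13)(2 10 4 3)(7 15)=[0, 13, 10, 2, 3, 5, 6, 15, 8, 9, 4, 11, 12, 1, 14, 7]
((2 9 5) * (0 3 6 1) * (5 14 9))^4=(14)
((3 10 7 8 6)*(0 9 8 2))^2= (0 8 3 7)(2 9 6 10)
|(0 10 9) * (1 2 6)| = |(0 10 9)(1 2 6)| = 3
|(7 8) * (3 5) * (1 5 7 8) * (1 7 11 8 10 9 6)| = 8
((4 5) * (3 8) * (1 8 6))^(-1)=(1 6 3 8)(4 5)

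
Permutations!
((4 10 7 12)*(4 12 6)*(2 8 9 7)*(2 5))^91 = ((12)(2 8 9 7 6 4 10 5))^91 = (12)(2 7 10 8 6 5 9 4)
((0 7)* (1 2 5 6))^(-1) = ((0 7)(1 2 5 6))^(-1) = (0 7)(1 6 5 2)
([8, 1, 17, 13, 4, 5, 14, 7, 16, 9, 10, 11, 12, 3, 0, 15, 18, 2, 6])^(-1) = (0 14 6 18 16 8)(2 17)(3 13)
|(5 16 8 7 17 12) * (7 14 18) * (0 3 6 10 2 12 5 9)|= |(0 3 6 10 2 12 9)(5 16 8 14 18 7 17)|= 7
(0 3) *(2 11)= (0 3)(2 11)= [3, 1, 11, 0, 4, 5, 6, 7, 8, 9, 10, 2]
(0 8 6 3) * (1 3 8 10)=(0 10 1 3)(6 8)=[10, 3, 2, 0, 4, 5, 8, 7, 6, 9, 1]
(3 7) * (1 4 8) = [0, 4, 2, 7, 8, 5, 6, 3, 1] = (1 4 8)(3 7)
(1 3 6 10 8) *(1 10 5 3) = (3 6 5)(8 10) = [0, 1, 2, 6, 4, 3, 5, 7, 10, 9, 8]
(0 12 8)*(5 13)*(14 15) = (0 12 8)(5 13)(14 15) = [12, 1, 2, 3, 4, 13, 6, 7, 0, 9, 10, 11, 8, 5, 15, 14]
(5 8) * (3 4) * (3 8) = (3 4 8 5) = [0, 1, 2, 4, 8, 3, 6, 7, 5]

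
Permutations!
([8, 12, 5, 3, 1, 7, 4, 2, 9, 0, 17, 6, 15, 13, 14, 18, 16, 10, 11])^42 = (18)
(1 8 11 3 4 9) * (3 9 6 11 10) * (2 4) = [0, 8, 4, 2, 6, 5, 11, 7, 10, 1, 3, 9] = (1 8 10 3 2 4 6 11 9)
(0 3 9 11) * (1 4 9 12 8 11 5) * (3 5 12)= (0 5 1 4 9 12 8 11)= [5, 4, 2, 3, 9, 1, 6, 7, 11, 12, 10, 0, 8]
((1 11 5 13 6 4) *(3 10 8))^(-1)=((1 11 5 13 6 4)(3 10 8))^(-1)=(1 4 6 13 5 11)(3 8 10)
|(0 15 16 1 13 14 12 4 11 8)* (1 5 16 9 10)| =|(0 15 9 10 1 13 14 12 4 11 8)(5 16)| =22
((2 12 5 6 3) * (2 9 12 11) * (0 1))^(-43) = ((0 1)(2 11)(3 9 12 5 6))^(-43) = (0 1)(2 11)(3 12 6 9 5)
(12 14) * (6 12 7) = (6 12 14 7) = [0, 1, 2, 3, 4, 5, 12, 6, 8, 9, 10, 11, 14, 13, 7]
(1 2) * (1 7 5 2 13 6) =[0, 13, 7, 3, 4, 2, 1, 5, 8, 9, 10, 11, 12, 6] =(1 13 6)(2 7 5)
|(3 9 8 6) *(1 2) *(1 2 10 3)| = |(1 10 3 9 8 6)| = 6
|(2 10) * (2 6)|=3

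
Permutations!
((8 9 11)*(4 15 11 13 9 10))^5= (15)(9 13)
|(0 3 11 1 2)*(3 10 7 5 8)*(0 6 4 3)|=|(0 10 7 5 8)(1 2 6 4 3 11)|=30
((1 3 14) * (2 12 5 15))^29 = ((1 3 14)(2 12 5 15))^29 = (1 14 3)(2 12 5 15)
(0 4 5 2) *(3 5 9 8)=(0 4 9 8 3 5 2)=[4, 1, 0, 5, 9, 2, 6, 7, 3, 8]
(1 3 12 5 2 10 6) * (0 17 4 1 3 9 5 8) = [17, 9, 10, 12, 1, 2, 3, 7, 0, 5, 6, 11, 8, 13, 14, 15, 16, 4] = (0 17 4 1 9 5 2 10 6 3 12 8)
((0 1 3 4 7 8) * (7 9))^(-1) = ((0 1 3 4 9 7 8))^(-1) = (0 8 7 9 4 3 1)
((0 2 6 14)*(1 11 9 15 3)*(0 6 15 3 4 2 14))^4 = ((0 14 6)(1 11 9 3)(2 15 4))^4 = (0 14 6)(2 15 4)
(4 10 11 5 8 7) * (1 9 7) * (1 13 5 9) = (4 10 11 9 7)(5 8 13) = [0, 1, 2, 3, 10, 8, 6, 4, 13, 7, 11, 9, 12, 5]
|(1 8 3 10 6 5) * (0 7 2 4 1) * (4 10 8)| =|(0 7 2 10 6 5)(1 4)(3 8)| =6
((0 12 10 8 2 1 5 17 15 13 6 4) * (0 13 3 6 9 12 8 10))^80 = (0 2 5 15 6 13 12 8 1 17 3 4 9)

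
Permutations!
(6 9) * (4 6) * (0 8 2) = (0 8 2)(4 6 9) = [8, 1, 0, 3, 6, 5, 9, 7, 2, 4]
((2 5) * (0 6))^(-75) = ((0 6)(2 5))^(-75) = (0 6)(2 5)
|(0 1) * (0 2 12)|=4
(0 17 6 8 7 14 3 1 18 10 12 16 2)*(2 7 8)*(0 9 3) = (0 17 6 2 9 3 1 18 10 12 16 7 14) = [17, 18, 9, 1, 4, 5, 2, 14, 8, 3, 12, 11, 16, 13, 0, 15, 7, 6, 10]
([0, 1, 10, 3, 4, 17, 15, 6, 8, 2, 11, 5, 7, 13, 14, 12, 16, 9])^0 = (17)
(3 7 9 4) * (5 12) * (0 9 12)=(0 9 4 3 7 12 5)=[9, 1, 2, 7, 3, 0, 6, 12, 8, 4, 10, 11, 5]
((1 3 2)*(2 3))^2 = (3)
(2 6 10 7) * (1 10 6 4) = (1 10 7 2 4) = [0, 10, 4, 3, 1, 5, 6, 2, 8, 9, 7]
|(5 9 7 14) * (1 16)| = 4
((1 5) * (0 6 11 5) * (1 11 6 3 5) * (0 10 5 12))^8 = ((0 3 12)(1 10 5 11))^8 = (0 12 3)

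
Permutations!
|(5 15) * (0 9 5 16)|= 5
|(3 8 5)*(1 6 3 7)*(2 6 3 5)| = |(1 3 8 2 6 5 7)| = 7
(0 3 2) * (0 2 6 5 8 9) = (0 3 6 5 8 9) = [3, 1, 2, 6, 4, 8, 5, 7, 9, 0]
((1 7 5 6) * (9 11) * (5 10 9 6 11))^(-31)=((1 7 10 9 5 11 6))^(-31)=(1 5 7 11 10 6 9)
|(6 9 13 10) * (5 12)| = 4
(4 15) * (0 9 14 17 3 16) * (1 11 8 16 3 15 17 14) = [9, 11, 2, 3, 17, 5, 6, 7, 16, 1, 10, 8, 12, 13, 14, 4, 0, 15] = (0 9 1 11 8 16)(4 17 15)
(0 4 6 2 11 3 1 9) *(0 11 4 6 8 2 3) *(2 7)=(0 6 3 1 9 11)(2 4 8 7)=[6, 9, 4, 1, 8, 5, 3, 2, 7, 11, 10, 0]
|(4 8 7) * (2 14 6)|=|(2 14 6)(4 8 7)|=3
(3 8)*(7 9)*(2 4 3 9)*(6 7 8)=(2 4 3 6 7)(8 9)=[0, 1, 4, 6, 3, 5, 7, 2, 9, 8]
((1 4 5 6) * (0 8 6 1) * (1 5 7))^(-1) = (0 6 8)(1 7 4)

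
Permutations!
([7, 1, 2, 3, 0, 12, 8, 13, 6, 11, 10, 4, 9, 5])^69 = [9, 1, 2, 3, 12, 0, 8, 11, 6, 13, 10, 5, 7, 4]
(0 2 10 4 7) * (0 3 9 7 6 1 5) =(0 2 10 4 6 1 5)(3 9 7) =[2, 5, 10, 9, 6, 0, 1, 3, 8, 7, 4]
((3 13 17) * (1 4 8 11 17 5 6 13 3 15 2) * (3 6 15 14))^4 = (1 17 13)(2 11 6)(3 15 8)(4 14 5)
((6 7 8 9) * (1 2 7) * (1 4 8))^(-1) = ((1 2 7)(4 8 9 6))^(-1) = (1 7 2)(4 6 9 8)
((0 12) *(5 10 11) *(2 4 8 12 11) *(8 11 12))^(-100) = (12)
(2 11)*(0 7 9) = (0 7 9)(2 11) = [7, 1, 11, 3, 4, 5, 6, 9, 8, 0, 10, 2]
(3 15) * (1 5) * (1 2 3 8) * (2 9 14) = [0, 5, 3, 15, 4, 9, 6, 7, 1, 14, 10, 11, 12, 13, 2, 8] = (1 5 9 14 2 3 15 8)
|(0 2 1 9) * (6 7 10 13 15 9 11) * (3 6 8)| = 12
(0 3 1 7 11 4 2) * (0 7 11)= [3, 11, 7, 1, 2, 5, 6, 0, 8, 9, 10, 4]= (0 3 1 11 4 2 7)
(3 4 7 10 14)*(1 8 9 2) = [0, 8, 1, 4, 7, 5, 6, 10, 9, 2, 14, 11, 12, 13, 3] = (1 8 9 2)(3 4 7 10 14)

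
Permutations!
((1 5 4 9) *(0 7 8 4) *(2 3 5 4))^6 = ((0 7 8 2 3 5)(1 4 9))^6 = (9)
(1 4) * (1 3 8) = (1 4 3 8) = [0, 4, 2, 8, 3, 5, 6, 7, 1]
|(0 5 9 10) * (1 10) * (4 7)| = 10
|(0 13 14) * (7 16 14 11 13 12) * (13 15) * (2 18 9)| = 15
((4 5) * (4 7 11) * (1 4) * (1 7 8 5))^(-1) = (1 4)(5 8)(7 11)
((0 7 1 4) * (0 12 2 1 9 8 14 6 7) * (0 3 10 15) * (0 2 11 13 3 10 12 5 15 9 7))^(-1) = ((0 10 9 8 14 6)(1 4 5 15 2)(3 12 11 13))^(-1) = (0 6 14 8 9 10)(1 2 15 5 4)(3 13 11 12)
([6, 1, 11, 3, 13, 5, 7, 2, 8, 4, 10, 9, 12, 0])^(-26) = [4, 1, 6, 3, 11, 5, 13, 0, 8, 2, 10, 7, 12, 9]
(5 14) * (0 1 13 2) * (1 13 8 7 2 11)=(0 13 11 1 8 7 2)(5 14)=[13, 8, 0, 3, 4, 14, 6, 2, 7, 9, 10, 1, 12, 11, 5]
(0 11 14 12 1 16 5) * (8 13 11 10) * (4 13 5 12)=(0 10 8 5)(1 16 12)(4 13 11 14)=[10, 16, 2, 3, 13, 0, 6, 7, 5, 9, 8, 14, 1, 11, 4, 15, 12]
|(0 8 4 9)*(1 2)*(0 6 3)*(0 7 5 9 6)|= 8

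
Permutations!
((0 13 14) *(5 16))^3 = (5 16)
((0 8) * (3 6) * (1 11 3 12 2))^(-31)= (0 8)(1 2 12 6 3 11)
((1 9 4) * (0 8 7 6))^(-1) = ((0 8 7 6)(1 9 4))^(-1) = (0 6 7 8)(1 4 9)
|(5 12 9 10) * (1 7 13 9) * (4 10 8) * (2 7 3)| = 11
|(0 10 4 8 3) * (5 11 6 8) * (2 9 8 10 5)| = 10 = |(0 5 11 6 10 4 2 9 8 3)|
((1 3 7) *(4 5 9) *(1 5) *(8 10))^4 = ((1 3 7 5 9 4)(8 10))^4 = (10)(1 9 7)(3 4 5)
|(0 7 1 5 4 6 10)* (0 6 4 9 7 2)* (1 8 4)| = |(0 2)(1 5 9 7 8 4)(6 10)| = 6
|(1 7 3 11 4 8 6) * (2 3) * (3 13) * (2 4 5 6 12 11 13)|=|(1 7 4 8 12 11 5 6)(3 13)|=8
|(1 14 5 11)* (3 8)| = 4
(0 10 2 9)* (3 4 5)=(0 10 2 9)(3 4 5)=[10, 1, 9, 4, 5, 3, 6, 7, 8, 0, 2]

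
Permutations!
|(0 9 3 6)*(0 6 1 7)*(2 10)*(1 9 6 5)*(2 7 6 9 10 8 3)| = |(0 9 2 8 3 10 7)(1 6 5)| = 21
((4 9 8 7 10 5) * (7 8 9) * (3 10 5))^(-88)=(10)(4 5 7)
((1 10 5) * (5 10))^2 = ((10)(1 5))^2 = (10)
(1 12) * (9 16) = (1 12)(9 16) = [0, 12, 2, 3, 4, 5, 6, 7, 8, 16, 10, 11, 1, 13, 14, 15, 9]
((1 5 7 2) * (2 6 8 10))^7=(10)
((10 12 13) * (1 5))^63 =(13)(1 5)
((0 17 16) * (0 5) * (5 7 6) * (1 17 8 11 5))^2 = (0 11)(1 16 6 17 7)(5 8)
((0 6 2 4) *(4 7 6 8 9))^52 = (9)(2 7 6)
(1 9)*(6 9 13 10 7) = [0, 13, 2, 3, 4, 5, 9, 6, 8, 1, 7, 11, 12, 10] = (1 13 10 7 6 9)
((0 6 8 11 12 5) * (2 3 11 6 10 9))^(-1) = ((0 10 9 2 3 11 12 5)(6 8))^(-1) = (0 5 12 11 3 2 9 10)(6 8)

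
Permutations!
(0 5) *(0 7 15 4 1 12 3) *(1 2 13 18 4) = (0 5 7 15 1 12 3)(2 13 18 4) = [5, 12, 13, 0, 2, 7, 6, 15, 8, 9, 10, 11, 3, 18, 14, 1, 16, 17, 4]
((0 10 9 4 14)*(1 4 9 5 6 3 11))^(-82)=(0 14 4 1 11 3 6 5 10)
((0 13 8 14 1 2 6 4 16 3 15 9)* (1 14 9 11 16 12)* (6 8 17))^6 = (0 1 17 8 4)(2 6 9 12 13)(3 11)(15 16)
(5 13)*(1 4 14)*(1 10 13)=(1 4 14 10 13 5)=[0, 4, 2, 3, 14, 1, 6, 7, 8, 9, 13, 11, 12, 5, 10]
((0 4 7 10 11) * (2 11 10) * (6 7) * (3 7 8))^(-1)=((0 4 6 8 3 7 2 11))^(-1)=(0 11 2 7 3 8 6 4)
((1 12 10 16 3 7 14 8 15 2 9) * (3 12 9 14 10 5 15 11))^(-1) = ((1 9)(2 14 8 11 3 7 10 16 12 5 15))^(-1) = (1 9)(2 15 5 12 16 10 7 3 11 8 14)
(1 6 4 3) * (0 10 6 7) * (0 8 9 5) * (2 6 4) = (0 10 4 3 1 7 8 9 5)(2 6) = [10, 7, 6, 1, 3, 0, 2, 8, 9, 5, 4]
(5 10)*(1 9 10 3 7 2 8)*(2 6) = (1 9 10 5 3 7 6 2 8) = [0, 9, 8, 7, 4, 3, 2, 6, 1, 10, 5]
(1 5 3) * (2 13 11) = (1 5 3)(2 13 11) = [0, 5, 13, 1, 4, 3, 6, 7, 8, 9, 10, 2, 12, 11]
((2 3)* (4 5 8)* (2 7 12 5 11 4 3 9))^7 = (2 9)(3 12 8 7 5)(4 11)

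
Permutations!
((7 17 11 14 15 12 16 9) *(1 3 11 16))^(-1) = (1 12 15 14 11 3)(7 9 16 17)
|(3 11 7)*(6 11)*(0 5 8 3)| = 7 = |(0 5 8 3 6 11 7)|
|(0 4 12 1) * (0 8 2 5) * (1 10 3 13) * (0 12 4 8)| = |(0 8 2 5 12 10 3 13 1)| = 9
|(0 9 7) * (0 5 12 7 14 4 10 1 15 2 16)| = 9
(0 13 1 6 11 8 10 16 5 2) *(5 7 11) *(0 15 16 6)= (0 13 1)(2 15 16 7 11 8 10 6 5)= [13, 0, 15, 3, 4, 2, 5, 11, 10, 9, 6, 8, 12, 1, 14, 16, 7]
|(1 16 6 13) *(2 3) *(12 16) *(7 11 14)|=|(1 12 16 6 13)(2 3)(7 11 14)|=30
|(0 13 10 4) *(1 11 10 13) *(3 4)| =|(13)(0 1 11 10 3 4)| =6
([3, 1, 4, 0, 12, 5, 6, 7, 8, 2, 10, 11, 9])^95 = (0 3)(2 9 12 4)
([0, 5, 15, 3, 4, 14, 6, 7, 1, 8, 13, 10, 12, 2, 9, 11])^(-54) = (1 5 14 9 8)(2 15 11 10 13)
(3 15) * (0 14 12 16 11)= (0 14 12 16 11)(3 15)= [14, 1, 2, 15, 4, 5, 6, 7, 8, 9, 10, 0, 16, 13, 12, 3, 11]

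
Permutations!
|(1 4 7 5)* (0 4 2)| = 6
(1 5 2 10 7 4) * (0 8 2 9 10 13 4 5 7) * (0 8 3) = [3, 7, 13, 0, 1, 9, 6, 5, 2, 10, 8, 11, 12, 4] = (0 3)(1 7 5 9 10 8 2 13 4)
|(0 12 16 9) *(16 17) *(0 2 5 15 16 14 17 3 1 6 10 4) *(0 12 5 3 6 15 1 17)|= 20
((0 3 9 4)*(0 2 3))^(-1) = ((2 3 9 4))^(-1) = (2 4 9 3)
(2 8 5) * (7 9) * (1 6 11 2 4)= [0, 6, 8, 3, 1, 4, 11, 9, 5, 7, 10, 2]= (1 6 11 2 8 5 4)(7 9)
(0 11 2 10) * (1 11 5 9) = (0 5 9 1 11 2 10) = [5, 11, 10, 3, 4, 9, 6, 7, 8, 1, 0, 2]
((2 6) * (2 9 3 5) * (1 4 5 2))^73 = (1 4 5)(2 6 9 3)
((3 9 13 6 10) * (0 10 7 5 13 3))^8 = (13) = ((0 10)(3 9)(5 13 6 7))^8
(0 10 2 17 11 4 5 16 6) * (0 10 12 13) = (0 12 13)(2 17 11 4 5 16 6 10) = [12, 1, 17, 3, 5, 16, 10, 7, 8, 9, 2, 4, 13, 0, 14, 15, 6, 11]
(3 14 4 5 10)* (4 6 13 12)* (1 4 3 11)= (1 4 5 10 11)(3 14 6 13 12)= [0, 4, 2, 14, 5, 10, 13, 7, 8, 9, 11, 1, 3, 12, 6]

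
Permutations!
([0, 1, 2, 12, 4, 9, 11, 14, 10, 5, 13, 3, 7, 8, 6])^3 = (3 14)(5 9)(6 12)(7 11)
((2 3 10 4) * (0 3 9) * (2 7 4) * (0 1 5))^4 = ((0 3 10 2 9 1 5)(4 7))^4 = (0 9 3 1 10 5 2)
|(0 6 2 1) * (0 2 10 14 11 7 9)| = 14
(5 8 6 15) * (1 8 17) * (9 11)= (1 8 6 15 5 17)(9 11)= [0, 8, 2, 3, 4, 17, 15, 7, 6, 11, 10, 9, 12, 13, 14, 5, 16, 1]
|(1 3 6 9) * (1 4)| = |(1 3 6 9 4)| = 5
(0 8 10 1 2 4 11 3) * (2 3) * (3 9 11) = (0 8 10 1 9 11 2 4 3) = [8, 9, 4, 0, 3, 5, 6, 7, 10, 11, 1, 2]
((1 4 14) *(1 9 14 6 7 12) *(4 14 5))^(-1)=(1 12 7 6 4 5 9 14)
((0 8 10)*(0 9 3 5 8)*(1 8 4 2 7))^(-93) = (1 4 9)(2 3 8)(5 10 7)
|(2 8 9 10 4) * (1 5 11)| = |(1 5 11)(2 8 9 10 4)| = 15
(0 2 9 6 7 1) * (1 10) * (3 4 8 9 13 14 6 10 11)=(0 2 13 14 6 7 11 3 4 8 9 10 1)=[2, 0, 13, 4, 8, 5, 7, 11, 9, 10, 1, 3, 12, 14, 6]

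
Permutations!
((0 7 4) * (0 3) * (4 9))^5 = (9)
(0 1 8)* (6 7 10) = [1, 8, 2, 3, 4, 5, 7, 10, 0, 9, 6] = (0 1 8)(6 7 10)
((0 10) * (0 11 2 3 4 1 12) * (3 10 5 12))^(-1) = (0 12 5)(1 4 3)(2 11 10)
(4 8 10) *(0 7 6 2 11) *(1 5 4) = (0 7 6 2 11)(1 5 4 8 10) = [7, 5, 11, 3, 8, 4, 2, 6, 10, 9, 1, 0]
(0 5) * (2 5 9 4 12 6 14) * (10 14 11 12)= [9, 1, 5, 3, 10, 0, 11, 7, 8, 4, 14, 12, 6, 13, 2]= (0 9 4 10 14 2 5)(6 11 12)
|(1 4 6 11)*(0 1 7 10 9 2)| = 9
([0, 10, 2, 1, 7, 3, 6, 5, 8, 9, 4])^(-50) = (1 5 4)(3 7 10)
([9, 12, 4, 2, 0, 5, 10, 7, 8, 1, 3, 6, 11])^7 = [3, 4, 6, 11, 10, 5, 1, 7, 8, 2, 12, 9, 0]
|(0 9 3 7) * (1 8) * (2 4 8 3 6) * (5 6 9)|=9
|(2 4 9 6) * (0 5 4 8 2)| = 10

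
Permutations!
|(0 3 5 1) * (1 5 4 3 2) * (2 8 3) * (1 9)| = 7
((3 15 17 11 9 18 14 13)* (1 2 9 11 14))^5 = (1 2 9 18)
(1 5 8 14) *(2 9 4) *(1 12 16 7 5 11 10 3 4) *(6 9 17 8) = (1 11 10 3 4 2 17 8 14 12 16 7 5 6 9) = [0, 11, 17, 4, 2, 6, 9, 5, 14, 1, 3, 10, 16, 13, 12, 15, 7, 8]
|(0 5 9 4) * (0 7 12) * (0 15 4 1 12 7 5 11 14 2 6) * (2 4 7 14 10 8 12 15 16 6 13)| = 14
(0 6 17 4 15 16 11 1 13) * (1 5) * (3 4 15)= [6, 13, 2, 4, 3, 1, 17, 7, 8, 9, 10, 5, 12, 0, 14, 16, 11, 15]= (0 6 17 15 16 11 5 1 13)(3 4)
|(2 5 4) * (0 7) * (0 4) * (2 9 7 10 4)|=|(0 10 4 9 7 2 5)|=7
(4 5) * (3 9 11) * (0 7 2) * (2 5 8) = [7, 1, 0, 9, 8, 4, 6, 5, 2, 11, 10, 3] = (0 7 5 4 8 2)(3 9 11)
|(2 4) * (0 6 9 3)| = |(0 6 9 3)(2 4)| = 4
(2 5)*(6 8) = (2 5)(6 8) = [0, 1, 5, 3, 4, 2, 8, 7, 6]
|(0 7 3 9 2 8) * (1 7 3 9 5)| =8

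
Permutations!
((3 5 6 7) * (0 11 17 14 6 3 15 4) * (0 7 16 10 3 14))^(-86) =((0 11 17)(3 5 14 6 16 10)(4 7 15))^(-86) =(0 11 17)(3 16 14)(4 7 15)(5 10 6)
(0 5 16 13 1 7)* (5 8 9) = (0 8 9 5 16 13 1 7) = [8, 7, 2, 3, 4, 16, 6, 0, 9, 5, 10, 11, 12, 1, 14, 15, 13]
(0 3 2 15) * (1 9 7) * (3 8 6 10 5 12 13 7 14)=(0 8 6 10 5 12 13 7 1 9 14 3 2 15)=[8, 9, 15, 2, 4, 12, 10, 1, 6, 14, 5, 11, 13, 7, 3, 0]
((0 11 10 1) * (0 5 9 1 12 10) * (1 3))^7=((0 11)(1 5 9 3)(10 12))^7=(0 11)(1 3 9 5)(10 12)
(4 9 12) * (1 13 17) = [0, 13, 2, 3, 9, 5, 6, 7, 8, 12, 10, 11, 4, 17, 14, 15, 16, 1] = (1 13 17)(4 9 12)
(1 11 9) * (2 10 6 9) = [0, 11, 10, 3, 4, 5, 9, 7, 8, 1, 6, 2] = (1 11 2 10 6 9)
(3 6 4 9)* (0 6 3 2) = (0 6 4 9 2) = [6, 1, 0, 3, 9, 5, 4, 7, 8, 2]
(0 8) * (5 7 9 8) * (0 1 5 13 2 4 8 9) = [13, 5, 4, 3, 8, 7, 6, 0, 1, 9, 10, 11, 12, 2] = (0 13 2 4 8 1 5 7)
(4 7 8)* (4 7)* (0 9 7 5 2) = (0 9 7 8 5 2) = [9, 1, 0, 3, 4, 2, 6, 8, 5, 7]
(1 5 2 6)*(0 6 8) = [6, 5, 8, 3, 4, 2, 1, 7, 0] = (0 6 1 5 2 8)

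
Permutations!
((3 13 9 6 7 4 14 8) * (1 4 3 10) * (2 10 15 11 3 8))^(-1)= ((1 4 14 2 10)(3 13 9 6 7 8 15 11))^(-1)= (1 10 2 14 4)(3 11 15 8 7 6 9 13)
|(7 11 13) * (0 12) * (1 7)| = 4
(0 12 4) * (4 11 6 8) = (0 12 11 6 8 4) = [12, 1, 2, 3, 0, 5, 8, 7, 4, 9, 10, 6, 11]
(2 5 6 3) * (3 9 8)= (2 5 6 9 8 3)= [0, 1, 5, 2, 4, 6, 9, 7, 3, 8]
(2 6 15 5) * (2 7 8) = [0, 1, 6, 3, 4, 7, 15, 8, 2, 9, 10, 11, 12, 13, 14, 5] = (2 6 15 5 7 8)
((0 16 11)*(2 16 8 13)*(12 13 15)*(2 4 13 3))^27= ((0 8 15 12 3 2 16 11)(4 13))^27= (0 12 16 8 3 11 15 2)(4 13)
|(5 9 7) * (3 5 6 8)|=|(3 5 9 7 6 8)|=6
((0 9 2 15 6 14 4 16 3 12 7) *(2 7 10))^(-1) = ((0 9 7)(2 15 6 14 4 16 3 12 10))^(-1) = (0 7 9)(2 10 12 3 16 4 14 6 15)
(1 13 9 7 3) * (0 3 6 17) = [3, 13, 2, 1, 4, 5, 17, 6, 8, 7, 10, 11, 12, 9, 14, 15, 16, 0] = (0 3 1 13 9 7 6 17)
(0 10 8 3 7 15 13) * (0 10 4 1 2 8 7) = [4, 2, 8, 0, 1, 5, 6, 15, 3, 9, 7, 11, 12, 10, 14, 13] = (0 4 1 2 8 3)(7 15 13 10)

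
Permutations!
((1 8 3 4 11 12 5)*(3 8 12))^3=((1 12 5)(3 4 11))^3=(12)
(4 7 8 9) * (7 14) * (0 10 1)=(0 10 1)(4 14 7 8 9)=[10, 0, 2, 3, 14, 5, 6, 8, 9, 4, 1, 11, 12, 13, 7]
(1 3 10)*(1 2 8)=[0, 3, 8, 10, 4, 5, 6, 7, 1, 9, 2]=(1 3 10 2 8)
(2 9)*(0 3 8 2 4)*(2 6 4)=[3, 1, 9, 8, 0, 5, 4, 7, 6, 2]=(0 3 8 6 4)(2 9)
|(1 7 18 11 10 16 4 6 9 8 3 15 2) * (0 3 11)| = |(0 3 15 2 1 7 18)(4 6 9 8 11 10 16)| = 7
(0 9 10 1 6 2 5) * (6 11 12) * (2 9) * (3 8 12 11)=(0 2 5)(1 3 8 12 6 9 10)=[2, 3, 5, 8, 4, 0, 9, 7, 12, 10, 1, 11, 6]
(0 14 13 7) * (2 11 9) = (0 14 13 7)(2 11 9) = [14, 1, 11, 3, 4, 5, 6, 0, 8, 2, 10, 9, 12, 7, 13]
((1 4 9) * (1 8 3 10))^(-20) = (1 3 9)(4 10 8)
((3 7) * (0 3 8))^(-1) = ((0 3 7 8))^(-1) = (0 8 7 3)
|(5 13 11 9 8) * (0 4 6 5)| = 8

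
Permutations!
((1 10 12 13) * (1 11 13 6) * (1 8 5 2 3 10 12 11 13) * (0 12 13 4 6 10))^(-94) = ((0 12 10 11 1 13 4 6 8 5 2 3))^(-94) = (0 10 1 4 8 2)(3 12 11 13 6 5)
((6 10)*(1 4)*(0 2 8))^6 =(10)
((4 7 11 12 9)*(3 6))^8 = ((3 6)(4 7 11 12 9))^8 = (4 12 7 9 11)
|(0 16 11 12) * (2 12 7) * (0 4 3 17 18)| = |(0 16 11 7 2 12 4 3 17 18)| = 10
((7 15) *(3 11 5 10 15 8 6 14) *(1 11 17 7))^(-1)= (1 15 10 5 11)(3 14 6 8 7 17)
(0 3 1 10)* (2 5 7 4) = [3, 10, 5, 1, 2, 7, 6, 4, 8, 9, 0] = (0 3 1 10)(2 5 7 4)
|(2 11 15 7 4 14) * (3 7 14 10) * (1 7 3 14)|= 8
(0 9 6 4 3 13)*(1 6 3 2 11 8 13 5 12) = [9, 6, 11, 5, 2, 12, 4, 7, 13, 3, 10, 8, 1, 0] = (0 9 3 5 12 1 6 4 2 11 8 13)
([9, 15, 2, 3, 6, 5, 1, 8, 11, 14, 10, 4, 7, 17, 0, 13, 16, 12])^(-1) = (0 14 9)(1 6 4 11 8 7 12 17 13 15)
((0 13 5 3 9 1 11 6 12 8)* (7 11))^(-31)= (0 5 9 7 6 8 13 3 1 11 12)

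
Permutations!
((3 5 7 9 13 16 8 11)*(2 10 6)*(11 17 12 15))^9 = (3 15 17 16 9 5 11 12 8 13 7)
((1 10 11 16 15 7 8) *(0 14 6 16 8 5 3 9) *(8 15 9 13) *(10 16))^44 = ((0 14 6 10 11 15 7 5 3 13 8 1 16 9))^44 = (0 6 11 7 3 8 16)(1 9 14 10 15 5 13)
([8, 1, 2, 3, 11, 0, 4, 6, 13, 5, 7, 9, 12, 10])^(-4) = [4, 1, 2, 3, 13, 6, 8, 0, 11, 7, 5, 10, 12, 9]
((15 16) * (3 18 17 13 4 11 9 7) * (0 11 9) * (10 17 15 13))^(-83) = ((0 11)(3 18 15 16 13 4 9 7)(10 17))^(-83) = (0 11)(3 4 15 7 13 18 9 16)(10 17)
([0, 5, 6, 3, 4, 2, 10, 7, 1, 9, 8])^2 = [0, 2, 10, 3, 4, 6, 8, 7, 5, 9, 1]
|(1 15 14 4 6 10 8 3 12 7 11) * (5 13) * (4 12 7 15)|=24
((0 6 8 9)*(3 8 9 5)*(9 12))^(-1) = (0 9 12 6)(3 5 8)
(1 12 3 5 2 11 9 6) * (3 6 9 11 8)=(1 12 6)(2 8 3 5)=[0, 12, 8, 5, 4, 2, 1, 7, 3, 9, 10, 11, 6]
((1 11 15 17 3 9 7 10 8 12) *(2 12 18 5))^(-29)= ((1 11 15 17 3 9 7 10 8 18 5 2 12))^(-29)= (1 5 10 3 11 2 8 9 15 12 18 7 17)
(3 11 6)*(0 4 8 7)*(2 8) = [4, 1, 8, 11, 2, 5, 3, 0, 7, 9, 10, 6] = (0 4 2 8 7)(3 11 6)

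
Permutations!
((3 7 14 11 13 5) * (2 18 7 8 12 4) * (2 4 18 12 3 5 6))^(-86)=((2 12 18 7 14 11 13 6)(3 8))^(-86)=(2 18 14 13)(6 12 7 11)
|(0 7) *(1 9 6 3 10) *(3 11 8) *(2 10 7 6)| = 12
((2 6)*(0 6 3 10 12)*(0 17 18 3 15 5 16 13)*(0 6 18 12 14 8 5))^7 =(0 16 3 6 14 15 5 18 13 10 2 8)(12 17)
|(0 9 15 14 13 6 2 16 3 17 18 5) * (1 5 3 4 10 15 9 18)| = |(0 18 3 17 1 5)(2 16 4 10 15 14 13 6)| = 24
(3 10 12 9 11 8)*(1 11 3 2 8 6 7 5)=(1 11 6 7 5)(2 8)(3 10 12 9)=[0, 11, 8, 10, 4, 1, 7, 5, 2, 3, 12, 6, 9]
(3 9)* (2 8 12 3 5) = (2 8 12 3 9 5) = [0, 1, 8, 9, 4, 2, 6, 7, 12, 5, 10, 11, 3]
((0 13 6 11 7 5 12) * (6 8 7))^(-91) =(0 12 5 7 8 13)(6 11)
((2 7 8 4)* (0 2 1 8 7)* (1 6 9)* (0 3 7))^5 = ((0 2 3 7)(1 8 4 6 9))^5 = (9)(0 2 3 7)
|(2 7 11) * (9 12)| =|(2 7 11)(9 12)| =6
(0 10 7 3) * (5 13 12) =[10, 1, 2, 0, 4, 13, 6, 3, 8, 9, 7, 11, 5, 12] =(0 10 7 3)(5 13 12)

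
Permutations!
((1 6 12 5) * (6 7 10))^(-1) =(1 5 12 6 10 7)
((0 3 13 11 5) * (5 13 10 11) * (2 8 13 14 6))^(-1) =(0 5 13 8 2 6 14 11 10 3)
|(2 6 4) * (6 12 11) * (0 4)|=|(0 4 2 12 11 6)|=6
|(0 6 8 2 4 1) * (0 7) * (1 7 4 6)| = |(0 1 4 7)(2 6 8)| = 12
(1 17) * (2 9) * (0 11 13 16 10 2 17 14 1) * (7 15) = (0 11 13 16 10 2 9 17)(1 14)(7 15) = [11, 14, 9, 3, 4, 5, 6, 15, 8, 17, 2, 13, 12, 16, 1, 7, 10, 0]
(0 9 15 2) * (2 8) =(0 9 15 8 2) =[9, 1, 0, 3, 4, 5, 6, 7, 2, 15, 10, 11, 12, 13, 14, 8]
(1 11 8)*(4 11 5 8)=[0, 5, 2, 3, 11, 8, 6, 7, 1, 9, 10, 4]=(1 5 8)(4 11)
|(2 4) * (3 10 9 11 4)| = 6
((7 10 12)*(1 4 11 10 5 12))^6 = (12)(1 11)(4 10)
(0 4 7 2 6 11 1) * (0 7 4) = [0, 7, 6, 3, 4, 5, 11, 2, 8, 9, 10, 1] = (1 7 2 6 11)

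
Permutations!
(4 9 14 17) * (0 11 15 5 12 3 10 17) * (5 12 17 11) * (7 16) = (0 5 17 4 9 14)(3 10 11 15 12)(7 16) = [5, 1, 2, 10, 9, 17, 6, 16, 8, 14, 11, 15, 3, 13, 0, 12, 7, 4]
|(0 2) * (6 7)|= |(0 2)(6 7)|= 2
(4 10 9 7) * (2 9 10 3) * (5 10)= (2 9 7 4 3)(5 10)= [0, 1, 9, 2, 3, 10, 6, 4, 8, 7, 5]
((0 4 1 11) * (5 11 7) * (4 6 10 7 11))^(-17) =(0 11 1 4 5 7 10 6)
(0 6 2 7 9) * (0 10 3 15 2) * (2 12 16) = (0 6)(2 7 9 10 3 15 12 16) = [6, 1, 7, 15, 4, 5, 0, 9, 8, 10, 3, 11, 16, 13, 14, 12, 2]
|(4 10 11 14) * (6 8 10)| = 6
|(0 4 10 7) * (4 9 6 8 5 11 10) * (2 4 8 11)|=|(0 9 6 11 10 7)(2 4 8 5)|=12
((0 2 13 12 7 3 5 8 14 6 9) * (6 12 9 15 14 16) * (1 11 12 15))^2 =(0 13)(1 12 3 8 6 11 7 5 16)(2 9)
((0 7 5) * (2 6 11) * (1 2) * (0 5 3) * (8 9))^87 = (1 11 6 2)(8 9)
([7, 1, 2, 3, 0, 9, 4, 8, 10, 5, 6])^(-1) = [4, 1, 2, 3, 6, 9, 10, 0, 7, 5, 8]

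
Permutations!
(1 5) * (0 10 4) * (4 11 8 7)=[10, 5, 2, 3, 0, 1, 6, 4, 7, 9, 11, 8]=(0 10 11 8 7 4)(1 5)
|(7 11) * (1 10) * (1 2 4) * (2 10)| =6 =|(1 2 4)(7 11)|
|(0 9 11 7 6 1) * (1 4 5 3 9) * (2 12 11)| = |(0 1)(2 12 11 7 6 4 5 3 9)| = 18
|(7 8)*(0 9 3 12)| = 4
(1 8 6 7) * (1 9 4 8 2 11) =(1 2 11)(4 8 6 7 9) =[0, 2, 11, 3, 8, 5, 7, 9, 6, 4, 10, 1]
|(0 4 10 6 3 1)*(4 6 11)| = 12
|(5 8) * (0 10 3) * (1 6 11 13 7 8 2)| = |(0 10 3)(1 6 11 13 7 8 5 2)| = 24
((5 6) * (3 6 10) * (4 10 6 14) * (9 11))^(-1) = (3 10 4 14)(5 6)(9 11) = ((3 14 4 10)(5 6)(9 11))^(-1)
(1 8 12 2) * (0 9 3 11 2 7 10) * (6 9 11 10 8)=(0 11 2 1 6 9 3 10)(7 8 12)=[11, 6, 1, 10, 4, 5, 9, 8, 12, 3, 0, 2, 7]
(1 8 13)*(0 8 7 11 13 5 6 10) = [8, 7, 2, 3, 4, 6, 10, 11, 5, 9, 0, 13, 12, 1] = (0 8 5 6 10)(1 7 11 13)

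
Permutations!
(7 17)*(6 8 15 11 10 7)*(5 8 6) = (5 8 15 11 10 7 17) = [0, 1, 2, 3, 4, 8, 6, 17, 15, 9, 7, 10, 12, 13, 14, 11, 16, 5]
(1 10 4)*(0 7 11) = (0 7 11)(1 10 4) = [7, 10, 2, 3, 1, 5, 6, 11, 8, 9, 4, 0]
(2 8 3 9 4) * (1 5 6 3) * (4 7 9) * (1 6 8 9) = (1 5 8 6 3 4 2 9 7) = [0, 5, 9, 4, 2, 8, 3, 1, 6, 7]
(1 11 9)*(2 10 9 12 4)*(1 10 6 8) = [0, 11, 6, 3, 2, 5, 8, 7, 1, 10, 9, 12, 4] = (1 11 12 4 2 6 8)(9 10)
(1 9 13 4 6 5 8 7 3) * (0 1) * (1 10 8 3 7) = (0 10 8 1 9 13 4 6 5 3) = [10, 9, 2, 0, 6, 3, 5, 7, 1, 13, 8, 11, 12, 4]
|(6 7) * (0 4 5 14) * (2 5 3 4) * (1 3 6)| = |(0 2 5 14)(1 3 4 6 7)| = 20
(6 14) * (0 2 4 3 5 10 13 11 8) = (0 2 4 3 5 10 13 11 8)(6 14) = [2, 1, 4, 5, 3, 10, 14, 7, 0, 9, 13, 8, 12, 11, 6]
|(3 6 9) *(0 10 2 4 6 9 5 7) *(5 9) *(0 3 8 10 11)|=|(0 11)(2 4 6 9 8 10)(3 5 7)|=6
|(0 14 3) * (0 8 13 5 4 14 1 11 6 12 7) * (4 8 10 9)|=|(0 1 11 6 12 7)(3 10 9 4 14)(5 8 13)|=30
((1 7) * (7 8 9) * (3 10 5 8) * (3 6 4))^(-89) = ((1 6 4 3 10 5 8 9 7))^(-89) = (1 6 4 3 10 5 8 9 7)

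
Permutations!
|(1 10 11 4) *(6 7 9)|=12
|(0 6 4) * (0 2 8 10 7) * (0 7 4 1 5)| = 4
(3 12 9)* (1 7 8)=[0, 7, 2, 12, 4, 5, 6, 8, 1, 3, 10, 11, 9]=(1 7 8)(3 12 9)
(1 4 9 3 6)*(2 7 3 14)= [0, 4, 7, 6, 9, 5, 1, 3, 8, 14, 10, 11, 12, 13, 2]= (1 4 9 14 2 7 3 6)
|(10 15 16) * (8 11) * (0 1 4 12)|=12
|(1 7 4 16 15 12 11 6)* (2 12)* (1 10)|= 10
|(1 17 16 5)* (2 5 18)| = |(1 17 16 18 2 5)| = 6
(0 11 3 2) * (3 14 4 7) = (0 11 14 4 7 3 2) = [11, 1, 0, 2, 7, 5, 6, 3, 8, 9, 10, 14, 12, 13, 4]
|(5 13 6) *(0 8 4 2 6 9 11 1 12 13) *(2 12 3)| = |(0 8 4 12 13 9 11 1 3 2 6 5)| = 12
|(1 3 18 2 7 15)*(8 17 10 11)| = |(1 3 18 2 7 15)(8 17 10 11)| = 12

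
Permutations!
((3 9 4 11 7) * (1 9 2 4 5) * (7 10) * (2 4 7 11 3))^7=((1 9 5)(2 7)(3 4)(10 11))^7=(1 9 5)(2 7)(3 4)(10 11)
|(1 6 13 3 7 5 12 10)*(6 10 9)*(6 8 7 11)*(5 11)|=18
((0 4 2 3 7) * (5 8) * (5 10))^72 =((0 4 2 3 7)(5 8 10))^72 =(10)(0 2 7 4 3)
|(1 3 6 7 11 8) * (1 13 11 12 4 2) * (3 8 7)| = 8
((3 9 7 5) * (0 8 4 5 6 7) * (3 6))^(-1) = (0 9 3 7 6 5 4 8)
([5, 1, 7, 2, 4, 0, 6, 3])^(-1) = [5, 1, 3, 7, 4, 0, 6, 2]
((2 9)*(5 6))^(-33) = (2 9)(5 6) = ((2 9)(5 6))^(-33)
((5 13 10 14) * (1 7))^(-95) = ((1 7)(5 13 10 14))^(-95) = (1 7)(5 13 10 14)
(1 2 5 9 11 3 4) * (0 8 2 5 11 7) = [8, 5, 11, 4, 1, 9, 6, 0, 2, 7, 10, 3] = (0 8 2 11 3 4 1 5 9 7)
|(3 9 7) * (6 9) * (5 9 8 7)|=|(3 6 8 7)(5 9)|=4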